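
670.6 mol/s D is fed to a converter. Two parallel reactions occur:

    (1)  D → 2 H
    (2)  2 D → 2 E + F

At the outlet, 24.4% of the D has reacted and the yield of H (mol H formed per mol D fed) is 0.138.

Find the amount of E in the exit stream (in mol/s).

117 mol/s

Yield of H: 2ξ₁ / 670.6 = 0.138 → ξ₁ = 46.27 mol/s.
Conversion of D: 1ξ₁ + 2ξ₂ = 0.244 × 670.6 = 163.6 → ξ₂ = 58.68 mol/s.
Outlet amounts (n = n₀ + Σ ν·ξ):
  D: 670.6 − 1(46.27) − 2(58.68) = 507
  H: 0 + 2(46.27) = 92.54
  E: 0 + 2(58.68) = 117.4
  F: 0 + 1(58.68) = 58.68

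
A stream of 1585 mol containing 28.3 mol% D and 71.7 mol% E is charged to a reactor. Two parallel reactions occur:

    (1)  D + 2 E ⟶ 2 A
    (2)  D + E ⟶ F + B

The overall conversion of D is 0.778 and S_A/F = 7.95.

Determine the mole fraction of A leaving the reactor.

Conversion of D: D consumed = 0.778 × 448.6 = 349 mol = 1ξ₁ + 1ξ₂.
Selectivity: 2ξ₁ / (1ξ₂) = 7.95 → ξ₁ = 3.975 ξ₂.
Substitute: (1·3.975 + 1) ξ₂ = 349 → ξ₂ = 70.15 mol, ξ₁ = 278.8 mol.
Outlet amounts (n = n₀ + Σ ν·ξ):
  D: 448.6 − 1(278.8) − 1(70.15) = 99.58
  E: 1136 − 2(278.8) − 1(70.15) = 508.6
  A: 0 + 2(278.8) = 557.7
  F: 0 + 1(70.15) = 70.15
  B: 0 + 1(70.15) = 70.15
Total out = 1306 mol; y_A = 557.7 / 1306 = 0.4269.

0.427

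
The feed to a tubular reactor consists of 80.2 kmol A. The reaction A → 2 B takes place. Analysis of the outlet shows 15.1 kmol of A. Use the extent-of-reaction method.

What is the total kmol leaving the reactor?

145 kmol

For A: n = n₀ − 1ξ → 15.1 = 80.2 − 1ξ, giving ξ = 65.1 kmol.
Outlet amounts (n = n₀ + ν ξ):
  A: 80.2 − 1(65.1) = 15.1
  B: 0 + 2(65.1) = 130.2
Total out = 15.1 + 130.2 = 145.3 kmol.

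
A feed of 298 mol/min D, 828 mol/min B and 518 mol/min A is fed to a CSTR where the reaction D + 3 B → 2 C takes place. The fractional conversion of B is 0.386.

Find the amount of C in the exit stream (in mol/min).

B reacted = 0.386 × 828 = 319.6 mol/min; ν_B = −3, so ξ = 319.6/3 = 106.5 mol/min.
Outlet amounts (n = n₀ + ν ξ):
  D: 298 − 1(106.5) = 191.5
  B: 828 − 3(106.5) = 508.4
  C: 0 + 2(106.5) = 213.1
  A: 518 (inert)

213 mol/min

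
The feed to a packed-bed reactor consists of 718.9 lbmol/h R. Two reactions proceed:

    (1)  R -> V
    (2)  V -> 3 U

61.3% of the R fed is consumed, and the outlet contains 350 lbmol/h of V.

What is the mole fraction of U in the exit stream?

0.302

Conversion of R: R consumed = 1ξ₁ = 0.613 × 718.9 → ξ₁ = 440.7 lbmol/h.
V balance: n_V = 0 + 1ξ₁ − 1ξ₂ = 350 → ξ₂ = (1·440.7 − 350)/1 = 90.69 lbmol/h.
Outlet amounts (n = n₀ + Σ ν·ξ):
  R: 718.9 − 1(440.7) = 278.2
  V: 0 + 1(440.7) − 1(90.69) = 350
  U: 0 + 3(90.69) = 272.1
Total out = 900.3 lbmol/h; y_U = 272.1 / 900.3 = 0.3022.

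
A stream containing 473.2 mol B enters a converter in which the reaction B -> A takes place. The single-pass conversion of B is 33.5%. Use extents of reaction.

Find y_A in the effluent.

0.335

B reacted = 0.335 × 473.2 = 158.5 mol; ν_B = −1, so ξ = 158.5/1 = 158.5 mol.
Outlet amounts (n = n₀ + ν ξ):
  B: 473.2 − 1(158.5) = 314.7
  A: 0 + 1(158.5) = 158.5
Total out = 473.2 mol; y_A = 158.5 / 473.2 = 0.335.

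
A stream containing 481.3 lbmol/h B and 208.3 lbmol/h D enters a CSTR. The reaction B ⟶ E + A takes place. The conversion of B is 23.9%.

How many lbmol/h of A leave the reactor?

B reacted = 0.239 × 481.3 = 115 lbmol/h; ν_B = −1, so ξ = 115/1 = 115 lbmol/h.
Outlet amounts (n = n₀ + ν ξ):
  B: 481.3 − 1(115) = 366.3
  E: 0 + 1(115) = 115
  A: 0 + 1(115) = 115
  D: 208.3 (inert)

115 lbmol/h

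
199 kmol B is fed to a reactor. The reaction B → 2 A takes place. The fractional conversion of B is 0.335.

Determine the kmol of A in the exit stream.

B reacted = 0.335 × 199 = 66.67 kmol; ν_B = −1, so ξ = 66.67/1 = 66.67 kmol.
Outlet amounts (n = n₀ + ν ξ):
  B: 199 − 1(66.67) = 132.3
  A: 0 + 2(66.67) = 133.3

133 kmol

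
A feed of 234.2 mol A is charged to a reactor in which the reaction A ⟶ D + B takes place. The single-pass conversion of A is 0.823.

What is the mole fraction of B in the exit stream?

0.451

A reacted = 0.823 × 234.2 = 192.7 mol; ν_A = −1, so ξ = 192.7/1 = 192.7 mol.
Outlet amounts (n = n₀ + ν ξ):
  A: 234.2 − 1(192.7) = 41.45
  D: 0 + 1(192.7) = 192.7
  B: 0 + 1(192.7) = 192.7
Total out = 426.9 mol; y_B = 192.7 / 426.9 = 0.4515.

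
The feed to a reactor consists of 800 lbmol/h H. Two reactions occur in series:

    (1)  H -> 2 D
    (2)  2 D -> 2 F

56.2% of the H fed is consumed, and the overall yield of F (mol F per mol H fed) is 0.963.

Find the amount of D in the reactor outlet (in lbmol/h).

129 lbmol/h

Conversion of H: H consumed = 1ξ₁ = 0.562 × 800 → ξ₁ = 449.6 lbmol/h.
Yield of F: 2ξ₂ / 800 = 0.963 → ξ₂ = 385.2 lbmol/h.
Outlet amounts (n = n₀ + Σ ν·ξ):
  H: 800 − 1(449.6) = 350.4
  D: 0 + 2(449.6) − 2(385.2) = 128.8
  F: 0 + 2(385.2) = 770.4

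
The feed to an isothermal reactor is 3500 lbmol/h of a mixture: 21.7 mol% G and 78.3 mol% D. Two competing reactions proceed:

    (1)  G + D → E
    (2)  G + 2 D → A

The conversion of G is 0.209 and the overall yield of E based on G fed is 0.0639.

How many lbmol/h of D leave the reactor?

2470 lbmol/h

Yield of E: 1ξ₁ / 759.5 = 0.0639 → ξ₁ = 48.53 lbmol/h.
Conversion of G: 1ξ₁ + 1ξ₂ = 0.209 × 759.5 = 158.7 → ξ₂ = 110.2 lbmol/h.
Outlet amounts (n = n₀ + Σ ν·ξ):
  G: 759.5 − 1(48.53) − 1(110.2) = 600.8
  D: 2740 − 1(48.53) − 2(110.2) = 2472
  E: 0 + 1(48.53) = 48.53
  A: 0 + 1(110.2) = 110.2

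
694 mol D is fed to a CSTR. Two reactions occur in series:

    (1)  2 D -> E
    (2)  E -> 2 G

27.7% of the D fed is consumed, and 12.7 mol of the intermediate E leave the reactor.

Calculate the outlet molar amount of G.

167 mol

Conversion of D: D consumed = 2ξ₁ = 0.277 × 694 → ξ₁ = 96.12 mol.
E balance: n_E = 0 + 1ξ₁ − 1ξ₂ = 12.7 → ξ₂ = (1·96.12 − 12.7)/1 = 83.42 mol.
Outlet amounts (n = n₀ + Σ ν·ξ):
  D: 694 − 2(96.12) = 501.8
  E: 0 + 1(96.12) − 1(83.42) = 12.7
  G: 0 + 2(83.42) = 166.8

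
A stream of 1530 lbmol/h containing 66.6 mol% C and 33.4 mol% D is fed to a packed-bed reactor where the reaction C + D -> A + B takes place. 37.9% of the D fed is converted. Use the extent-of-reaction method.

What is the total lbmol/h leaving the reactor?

1530 lbmol/h

D reacted = 0.379 × 511 = 193.7 lbmol/h; ν_D = −1, so ξ = 193.7/1 = 193.7 lbmol/h.
Outlet amounts (n = n₀ + ν ξ):
  C: 1019 − 1(193.7) = 825.3
  D: 511 − 1(193.7) = 317.3
  A: 0 + 1(193.7) = 193.7
  B: 0 + 1(193.7) = 193.7
Total out = 825.3 + 317.3 + 193.7 + 193.7 = 1530 lbmol/h.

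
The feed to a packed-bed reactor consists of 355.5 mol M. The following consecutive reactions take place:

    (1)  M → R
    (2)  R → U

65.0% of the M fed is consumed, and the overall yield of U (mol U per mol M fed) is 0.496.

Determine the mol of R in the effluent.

Conversion of M: M consumed = 1ξ₁ = 0.65 × 355.5 → ξ₁ = 231.1 mol.
Yield of U: 1ξ₂ / 355.5 = 0.496 → ξ₂ = 176.3 mol.
Outlet amounts (n = n₀ + Σ ν·ξ):
  M: 355.5 − 1(231.1) = 124.4
  R: 0 + 1(231.1) − 1(176.3) = 54.75
  U: 0 + 1(176.3) = 176.3

54.7 mol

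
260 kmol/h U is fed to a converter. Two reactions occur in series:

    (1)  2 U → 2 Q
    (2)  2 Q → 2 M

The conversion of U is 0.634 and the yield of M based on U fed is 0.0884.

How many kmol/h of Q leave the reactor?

Conversion of U: U consumed = 2ξ₁ = 0.634 × 260 → ξ₁ = 82.42 kmol/h.
Yield of M: 2ξ₂ / 260 = 0.0884 → ξ₂ = 11.49 kmol/h.
Outlet amounts (n = n₀ + Σ ν·ξ):
  U: 260 − 2(82.42) = 95.16
  Q: 0 + 2(82.42) − 2(11.49) = 141.9
  M: 0 + 2(11.49) = 22.98

142 kmol/h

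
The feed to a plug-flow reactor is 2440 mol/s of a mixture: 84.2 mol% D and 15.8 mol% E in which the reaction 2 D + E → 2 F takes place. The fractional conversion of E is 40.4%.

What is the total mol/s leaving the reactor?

2280 mol/s

E reacted = 0.404 × 385.5 = 155.8 mol/s; ν_E = −1, so ξ = 155.8/1 = 155.8 mol/s.
Outlet amounts (n = n₀ + ν ξ):
  D: 2054 − 2(155.8) = 1743
  E: 385.5 − 1(155.8) = 229.8
  F: 0 + 2(155.8) = 311.5
Total out = 1743 + 229.8 + 311.5 = 2284 mol/s.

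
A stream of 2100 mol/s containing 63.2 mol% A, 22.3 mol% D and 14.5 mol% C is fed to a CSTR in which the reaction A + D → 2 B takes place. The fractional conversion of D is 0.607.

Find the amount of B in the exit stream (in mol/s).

D reacted = 0.607 × 468.3 = 284.3 mol/s; ν_D = −1, so ξ = 284.3/1 = 284.3 mol/s.
Outlet amounts (n = n₀ + ν ξ):
  A: 1327 − 1(284.3) = 1043
  D: 468.3 − 1(284.3) = 184
  B: 0 + 2(284.3) = 568.5
  C: 304.5 (inert)

569 mol/s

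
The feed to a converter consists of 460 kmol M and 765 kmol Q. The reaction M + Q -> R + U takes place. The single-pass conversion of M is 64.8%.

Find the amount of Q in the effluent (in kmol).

M reacted = 0.648 × 460 = 298.1 kmol; ν_M = −1, so ξ = 298.1/1 = 298.1 kmol.
Outlet amounts (n = n₀ + ν ξ):
  M: 460 − 1(298.1) = 161.9
  Q: 765 − 1(298.1) = 466.9
  R: 0 + 1(298.1) = 298.1
  U: 0 + 1(298.1) = 298.1

467 kmol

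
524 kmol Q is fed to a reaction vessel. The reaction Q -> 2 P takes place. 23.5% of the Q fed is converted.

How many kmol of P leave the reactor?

Q reacted = 0.235 × 524 = 123.1 kmol; ν_Q = −1, so ξ = 123.1/1 = 123.1 kmol.
Outlet amounts (n = n₀ + ν ξ):
  Q: 524 − 1(123.1) = 400.9
  P: 0 + 2(123.1) = 246.3

246 kmol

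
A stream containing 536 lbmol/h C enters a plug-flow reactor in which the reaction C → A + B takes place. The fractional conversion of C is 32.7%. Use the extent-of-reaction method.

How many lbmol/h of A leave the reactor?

175 lbmol/h

C reacted = 0.327 × 536 = 175.3 lbmol/h; ν_C = −1, so ξ = 175.3/1 = 175.3 lbmol/h.
Outlet amounts (n = n₀ + ν ξ):
  C: 536 − 1(175.3) = 360.7
  A: 0 + 1(175.3) = 175.3
  B: 0 + 1(175.3) = 175.3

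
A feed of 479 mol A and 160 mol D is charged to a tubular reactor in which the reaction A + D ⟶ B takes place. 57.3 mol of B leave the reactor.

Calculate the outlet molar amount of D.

For B: n = n₀ + 1ξ → 57.3 = 0 + 1ξ, giving ξ = 57.3 mol.
Outlet amounts (n = n₀ + ν ξ):
  A: 479 − 1(57.3) = 421.7
  D: 160 − 1(57.3) = 102.7
  B: 0 + 1(57.3) = 57.3

103 mol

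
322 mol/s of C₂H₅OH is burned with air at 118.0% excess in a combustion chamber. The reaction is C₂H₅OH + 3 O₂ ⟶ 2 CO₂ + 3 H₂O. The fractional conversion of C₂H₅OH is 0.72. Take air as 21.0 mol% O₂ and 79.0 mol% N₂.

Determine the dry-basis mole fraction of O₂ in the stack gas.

0.143

Stoichiometric O₂ = 3 × 322 = 966 mol/s; O₂ fed = 966 × 2.180 = 2106 mol/s.
N₂ fed = 2106 × 79/21 = 7922 mol/s.
Fuel reacted = 0.72 × 322 → ξ = 231.8 mol/s.
Outlet (n = n₀ + ν ξ):
  C₂H₅OH: 322 − 1(231.8) = 90.16
  O₂: 2106 − 3(231.8) = 1410
  N₂: 7922 (inert)
  CO₂: 0 + 2(231.8) = 463.7
  H₂O: 0 + 3(231.8) = 695.5
Dry total = 9886 mol/s; y_O₂ (dry) = 1410 / 9886 = 0.1427.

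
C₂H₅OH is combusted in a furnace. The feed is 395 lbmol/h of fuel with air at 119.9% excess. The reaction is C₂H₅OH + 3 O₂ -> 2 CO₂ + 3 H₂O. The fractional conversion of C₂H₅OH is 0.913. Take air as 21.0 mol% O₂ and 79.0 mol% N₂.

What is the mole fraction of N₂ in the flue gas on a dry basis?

Stoichiometric O₂ = 3 × 395 = 1185 lbmol/h; O₂ fed = 1185 × 2.199 = 2606 lbmol/h.
N₂ fed = 2606 × 79/21 = 9803 lbmol/h.
Fuel reacted = 0.913 × 395 → ξ = 360.6 lbmol/h.
Outlet (n = n₀ + ν ξ):
  C₂H₅OH: 395 − 1(360.6) = 34.37
  O₂: 2606 − 3(360.6) = 1524
  N₂: 9803 (inert)
  CO₂: 0 + 2(360.6) = 721.3
  H₂O: 0 + 3(360.6) = 1082
Dry total = 12080 lbmol/h; y_N₂ (dry) = 9803 / 12080 = 0.8113.

0.811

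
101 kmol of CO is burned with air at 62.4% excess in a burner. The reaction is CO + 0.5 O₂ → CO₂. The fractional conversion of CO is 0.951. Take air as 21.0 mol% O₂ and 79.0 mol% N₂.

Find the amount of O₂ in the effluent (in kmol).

34 kmol

Stoichiometric O₂ = 0.5 × 101 = 50.5 kmol; O₂ fed = 50.5 × 1.624 = 82.01 kmol.
N₂ fed = 82.01 × 79/21 = 308.5 kmol.
Fuel reacted = 0.951 × 101 → ξ = 96.05 kmol.
Outlet (n = n₀ + ν ξ):
  CO: 101 − 1(96.05) = 4.949
  O₂: 82.01 − 0.5(96.05) = 33.99
  N₂: 308.5 (inert)
  CO₂: 0 + 1(96.05) = 96.05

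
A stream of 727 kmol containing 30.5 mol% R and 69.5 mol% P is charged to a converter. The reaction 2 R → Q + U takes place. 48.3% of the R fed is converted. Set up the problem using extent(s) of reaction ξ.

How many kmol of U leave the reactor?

R reacted = 0.483 × 221.7 = 107.1 kmol; ν_R = −2, so ξ = 107.1/2 = 53.55 kmol.
Outlet amounts (n = n₀ + ν ξ):
  R: 221.7 − 2(53.55) = 114.6
  Q: 0 + 1(53.55) = 53.55
  U: 0 + 1(53.55) = 53.55
  P: 505.3 (inert)

53.5 kmol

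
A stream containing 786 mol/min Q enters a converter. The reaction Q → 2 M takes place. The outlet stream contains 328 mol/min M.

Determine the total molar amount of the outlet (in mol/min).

For M: n = n₀ + 2ξ → 328 = 0 + 2ξ, giving ξ = 164 mol/min.
Outlet amounts (n = n₀ + ν ξ):
  Q: 786 − 1(164) = 622
  M: 0 + 2(164) = 328
Total out = 622 + 328 = 950 mol/min.

950 mol/min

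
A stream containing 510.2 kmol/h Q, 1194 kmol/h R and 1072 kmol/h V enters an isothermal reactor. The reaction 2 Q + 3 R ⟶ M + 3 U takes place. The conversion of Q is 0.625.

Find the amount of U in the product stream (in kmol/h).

478 kmol/h

Q reacted = 0.625 × 510.2 = 318.9 kmol/h; ν_Q = −2, so ξ = 318.9/2 = 159.4 kmol/h.
Outlet amounts (n = n₀ + ν ξ):
  Q: 510.2 − 2(159.4) = 191.3
  R: 1194 − 3(159.4) = 715.7
  M: 0 + 1(159.4) = 159.4
  U: 0 + 3(159.4) = 478.3
  V: 1072 (inert)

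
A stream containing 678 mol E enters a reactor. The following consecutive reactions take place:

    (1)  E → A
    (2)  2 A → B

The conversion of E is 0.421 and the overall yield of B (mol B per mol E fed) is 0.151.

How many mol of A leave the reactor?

Conversion of E: E consumed = 1ξ₁ = 0.421 × 678 → ξ₁ = 285.4 mol.
Yield of B: 1ξ₂ / 678 = 0.151 → ξ₂ = 102.4 mol.
Outlet amounts (n = n₀ + Σ ν·ξ):
  E: 678 − 1(285.4) = 392.6
  A: 0 + 1(285.4) − 2(102.4) = 80.68
  B: 0 + 1(102.4) = 102.4

80.7 mol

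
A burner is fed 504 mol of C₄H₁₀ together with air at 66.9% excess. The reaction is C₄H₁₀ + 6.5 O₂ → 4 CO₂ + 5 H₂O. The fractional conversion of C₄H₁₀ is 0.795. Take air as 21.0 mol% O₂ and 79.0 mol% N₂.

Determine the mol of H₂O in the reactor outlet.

2000 mol

Stoichiometric O₂ = 6.5 × 504 = 3276 mol; O₂ fed = 3276 × 1.669 = 5468 mol.
N₂ fed = 5468 × 79/21 = 20570 mol.
Fuel reacted = 0.795 × 504 → ξ = 400.7 mol.
Outlet (n = n₀ + ν ξ):
  C₄H₁₀: 504 − 1(400.7) = 103.3
  O₂: 5468 − 6.5(400.7) = 2863
  N₂: 20570 (inert)
  CO₂: 0 + 4(400.7) = 1603
  H₂O: 0 + 5(400.7) = 2003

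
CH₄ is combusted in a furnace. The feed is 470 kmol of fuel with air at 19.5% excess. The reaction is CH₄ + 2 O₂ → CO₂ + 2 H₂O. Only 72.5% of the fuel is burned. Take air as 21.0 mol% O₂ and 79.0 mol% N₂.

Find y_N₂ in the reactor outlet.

Stoichiometric O₂ = 2 × 470 = 940 kmol; O₂ fed = 940 × 1.195 = 1123 kmol.
N₂ fed = 1123 × 79/21 = 4226 kmol.
Fuel reacted = 0.725 × 470 → ξ = 340.8 kmol.
Outlet (n = n₀ + ν ξ):
  CH₄: 470 − 1(340.8) = 129.2
  O₂: 1123 − 2(340.8) = 441.8
  N₂: 4226 (inert)
  CO₂: 0 + 1(340.8) = 340.8
  H₂O: 0 + 2(340.8) = 681.5
Total out = 5819 kmol; y_N₂ = 4226 / 5819 = 0.7262.

0.726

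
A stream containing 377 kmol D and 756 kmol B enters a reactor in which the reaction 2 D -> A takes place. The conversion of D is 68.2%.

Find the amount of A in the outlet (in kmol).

129 kmol

D reacted = 0.682 × 377 = 257.1 kmol; ν_D = −2, so ξ = 257.1/2 = 128.6 kmol.
Outlet amounts (n = n₀ + ν ξ):
  D: 377 − 2(128.6) = 119.9
  A: 0 + 1(128.6) = 128.6
  B: 756 (inert)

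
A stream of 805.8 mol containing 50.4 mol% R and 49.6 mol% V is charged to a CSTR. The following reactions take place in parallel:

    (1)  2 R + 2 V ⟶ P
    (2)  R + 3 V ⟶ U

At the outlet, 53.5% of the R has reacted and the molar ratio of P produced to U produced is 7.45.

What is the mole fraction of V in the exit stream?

Conversion of R: R consumed = 0.535 × 406.1 = 217.3 mol = 2ξ₁ + 1ξ₂.
Selectivity: 1ξ₁ / (1ξ₂) = 7.45 → ξ₁ = 7.45 ξ₂.
Substitute: (2·7.45 + 1) ξ₂ = 217.3 → ξ₂ = 13.67 mol, ξ₁ = 101.8 mol.
Outlet amounts (n = n₀ + Σ ν·ξ):
  R: 406.1 − 2(101.8) − 1(13.67) = 188.8
  V: 399.7 − 2(101.8) − 3(13.67) = 155.1
  P: 0 + 1(101.8) = 101.8
  U: 0 + 1(13.67) = 13.67
Total out = 459.4 mol; y_V = 155.1 / 459.4 = 0.3376.

0.338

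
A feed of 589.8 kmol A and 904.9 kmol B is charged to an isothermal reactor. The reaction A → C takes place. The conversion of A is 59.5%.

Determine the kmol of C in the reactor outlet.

351 kmol

A reacted = 0.595 × 589.8 = 350.9 kmol; ν_A = −1, so ξ = 350.9/1 = 350.9 kmol.
Outlet amounts (n = n₀ + ν ξ):
  A: 589.8 − 1(350.9) = 238.9
  C: 0 + 1(350.9) = 350.9
  B: 904.9 (inert)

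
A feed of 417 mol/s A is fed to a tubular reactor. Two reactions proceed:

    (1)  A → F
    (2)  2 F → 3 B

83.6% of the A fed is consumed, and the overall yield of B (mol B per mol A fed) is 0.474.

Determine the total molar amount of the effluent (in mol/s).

483 mol/s

Conversion of A: A consumed = 1ξ₁ = 0.836 × 417 → ξ₁ = 348.6 mol/s.
Yield of B: 3ξ₂ / 417 = 0.474 → ξ₂ = 65.89 mol/s.
Outlet amounts (n = n₀ + Σ ν·ξ):
  A: 417 − 1(348.6) = 68.39
  F: 0 + 1(348.6) − 2(65.89) = 216.8
  B: 0 + 3(65.89) = 197.7
Total out = 68.39 + 216.8 + 197.7 = 482.9 mol/s.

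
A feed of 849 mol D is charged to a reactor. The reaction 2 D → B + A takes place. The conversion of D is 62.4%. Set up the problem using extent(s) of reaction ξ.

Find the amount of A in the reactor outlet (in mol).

265 mol

D reacted = 0.624 × 849 = 529.8 mol; ν_D = −2, so ξ = 529.8/2 = 264.9 mol.
Outlet amounts (n = n₀ + ν ξ):
  D: 849 − 2(264.9) = 319.2
  B: 0 + 1(264.9) = 264.9
  A: 0 + 1(264.9) = 264.9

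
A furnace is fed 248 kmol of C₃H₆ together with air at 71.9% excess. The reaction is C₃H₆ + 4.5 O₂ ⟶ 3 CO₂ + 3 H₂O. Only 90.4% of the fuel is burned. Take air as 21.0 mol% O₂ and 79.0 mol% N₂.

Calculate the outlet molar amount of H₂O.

Stoichiometric O₂ = 4.5 × 248 = 1116 kmol; O₂ fed = 1116 × 1.719 = 1918 kmol.
N₂ fed = 1918 × 79/21 = 7217 kmol.
Fuel reacted = 0.904 × 248 → ξ = 224.2 kmol.
Outlet (n = n₀ + ν ξ):
  C₃H₆: 248 − 1(224.2) = 23.81
  O₂: 1918 − 4.5(224.2) = 909.5
  N₂: 7217 (inert)
  CO₂: 0 + 3(224.2) = 672.6
  H₂O: 0 + 3(224.2) = 672.6

673 kmol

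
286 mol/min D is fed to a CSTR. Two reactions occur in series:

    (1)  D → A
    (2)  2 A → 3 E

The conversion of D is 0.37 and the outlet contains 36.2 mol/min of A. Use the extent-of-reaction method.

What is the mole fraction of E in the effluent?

Conversion of D: D consumed = 1ξ₁ = 0.37 × 286 → ξ₁ = 105.8 mol/min.
A balance: n_A = 0 + 1ξ₁ − 2ξ₂ = 36.2 → ξ₂ = (1·105.8 − 36.2)/2 = 34.81 mol/min.
Outlet amounts (n = n₀ + Σ ν·ξ):
  D: 286 − 1(105.8) = 180.2
  A: 0 + 1(105.8) − 2(34.81) = 36.2
  E: 0 + 3(34.81) = 104.4
Total out = 320.8 mol/min; y_E = 104.4 / 320.8 = 0.3255.

0.326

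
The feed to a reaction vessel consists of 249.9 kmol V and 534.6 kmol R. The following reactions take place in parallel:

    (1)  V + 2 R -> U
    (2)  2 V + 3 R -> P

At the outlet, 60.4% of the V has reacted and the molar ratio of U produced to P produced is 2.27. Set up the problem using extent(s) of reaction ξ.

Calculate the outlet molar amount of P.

Conversion of V: V consumed = 0.604 × 249.9 = 150.9 kmol = 1ξ₁ + 2ξ₂.
Selectivity: 1ξ₁ / (1ξ₂) = 2.27 → ξ₁ = 2.27 ξ₂.
Substitute: (1·2.27 + 2) ξ₂ = 150.9 → ξ₂ = 35.35 kmol, ξ₁ = 80.24 kmol.
Outlet amounts (n = n₀ + Σ ν·ξ):
  V: 249.9 − 1(80.24) − 2(35.35) = 98.96
  R: 534.6 − 2(80.24) − 3(35.35) = 268.1
  U: 0 + 1(80.24) = 80.24
  P: 0 + 1(35.35) = 35.35

35.3 kmol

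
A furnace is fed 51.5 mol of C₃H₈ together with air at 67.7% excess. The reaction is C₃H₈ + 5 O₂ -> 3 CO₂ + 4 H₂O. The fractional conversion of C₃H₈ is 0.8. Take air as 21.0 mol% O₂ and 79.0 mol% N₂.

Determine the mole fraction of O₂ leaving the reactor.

0.105

Stoichiometric O₂ = 5 × 51.5 = 257.5 mol; O₂ fed = 257.5 × 1.677 = 431.8 mol.
N₂ fed = 431.8 × 79/21 = 1624 mol.
Fuel reacted = 0.8 × 51.5 → ξ = 41.2 mol.
Outlet (n = n₀ + ν ξ):
  C₃H₈: 51.5 − 1(41.2) = 10.3
  O₂: 431.8 − 5(41.2) = 225.8
  N₂: 1624 (inert)
  CO₂: 0 + 3(41.2) = 123.6
  H₂O: 0 + 4(41.2) = 164.8
Total out = 2149 mol; y_O₂ = 225.8 / 2149 = 0.1051.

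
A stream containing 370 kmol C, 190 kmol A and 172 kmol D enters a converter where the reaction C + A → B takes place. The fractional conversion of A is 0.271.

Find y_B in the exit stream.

A reacted = 0.271 × 190 = 51.49 kmol; ν_A = −1, so ξ = 51.49/1 = 51.49 kmol.
Outlet amounts (n = n₀ + ν ξ):
  C: 370 − 1(51.49) = 318.5
  A: 190 − 1(51.49) = 138.5
  B: 0 + 1(51.49) = 51.49
  D: 172 (inert)
Total out = 680.5 kmol; y_B = 51.49 / 680.5 = 0.07566.

0.0757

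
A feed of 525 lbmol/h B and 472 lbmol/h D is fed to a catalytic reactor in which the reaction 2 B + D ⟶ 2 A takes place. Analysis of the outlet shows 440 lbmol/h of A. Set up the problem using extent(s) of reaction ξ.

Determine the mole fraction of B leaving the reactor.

0.109

For A: n = n₀ + 2ξ → 440 = 0 + 2ξ, giving ξ = 220 lbmol/h.
Outlet amounts (n = n₀ + ν ξ):
  B: 525 − 2(220) = 85
  D: 472 − 1(220) = 252
  A: 0 + 2(220) = 440
Total out = 777 lbmol/h; y_B = 85 / 777 = 0.1094.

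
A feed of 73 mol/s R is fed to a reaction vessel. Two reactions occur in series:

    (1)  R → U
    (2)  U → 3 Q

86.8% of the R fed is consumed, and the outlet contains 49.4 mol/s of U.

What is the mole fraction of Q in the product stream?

0.415

Conversion of R: R consumed = 1ξ₁ = 0.868 × 73 → ξ₁ = 63.36 mol/s.
U balance: n_U = 0 + 1ξ₁ − 1ξ₂ = 49.4 → ξ₂ = (1·63.36 − 49.4)/1 = 13.96 mol/s.
Outlet amounts (n = n₀ + Σ ν·ξ):
  R: 73 − 1(63.36) = 9.636
  U: 0 + 1(63.36) − 1(13.96) = 49.4
  Q: 0 + 3(13.96) = 41.89
Total out = 100.9 mol/s; y_Q = 41.89 / 100.9 = 0.4151.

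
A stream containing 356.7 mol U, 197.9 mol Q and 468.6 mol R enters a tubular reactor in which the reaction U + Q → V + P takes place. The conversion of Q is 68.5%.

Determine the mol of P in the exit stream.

136 mol

Q reacted = 0.685 × 197.9 = 135.6 mol; ν_Q = −1, so ξ = 135.6/1 = 135.6 mol.
Outlet amounts (n = n₀ + ν ξ):
  U: 356.7 − 1(135.6) = 221.1
  Q: 197.9 − 1(135.6) = 62.34
  V: 0 + 1(135.6) = 135.6
  P: 0 + 1(135.6) = 135.6
  R: 468.6 (inert)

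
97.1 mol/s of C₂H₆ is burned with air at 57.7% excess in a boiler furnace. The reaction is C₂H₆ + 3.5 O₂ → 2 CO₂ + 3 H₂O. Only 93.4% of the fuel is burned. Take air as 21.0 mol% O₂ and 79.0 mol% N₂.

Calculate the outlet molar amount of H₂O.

272 mol/s

Stoichiometric O₂ = 3.5 × 97.1 = 339.8 mol/s; O₂ fed = 339.8 × 1.577 = 535.9 mol/s.
N₂ fed = 535.9 × 79/21 = 2016 mol/s.
Fuel reacted = 0.934 × 97.1 → ξ = 90.69 mol/s.
Outlet (n = n₀ + ν ξ):
  C₂H₆: 97.1 − 1(90.69) = 6.409
  O₂: 535.9 − 3.5(90.69) = 218.5
  N₂: 2016 (inert)
  CO₂: 0 + 2(90.69) = 181.4
  H₂O: 0 + 3(90.69) = 272.1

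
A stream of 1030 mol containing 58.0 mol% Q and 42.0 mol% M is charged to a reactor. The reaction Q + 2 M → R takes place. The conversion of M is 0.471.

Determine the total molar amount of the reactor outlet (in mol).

826 mol

M reacted = 0.471 × 432.6 = 203.8 mol; ν_M = −2, so ξ = 203.8/2 = 101.9 mol.
Outlet amounts (n = n₀ + ν ξ):
  Q: 597.4 − 1(101.9) = 495.5
  M: 432.6 − 2(101.9) = 228.8
  R: 0 + 1(101.9) = 101.9
Total out = 495.5 + 228.8 + 101.9 = 826.2 mol.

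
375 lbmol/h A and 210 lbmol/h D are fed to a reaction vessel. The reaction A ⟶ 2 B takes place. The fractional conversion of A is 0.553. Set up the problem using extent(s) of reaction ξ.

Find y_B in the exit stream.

0.523

A reacted = 0.553 × 375 = 207.4 lbmol/h; ν_A = −1, so ξ = 207.4/1 = 207.4 lbmol/h.
Outlet amounts (n = n₀ + ν ξ):
  A: 375 − 1(207.4) = 167.6
  B: 0 + 2(207.4) = 414.8
  D: 210 (inert)
Total out = 792.4 lbmol/h; y_B = 414.8 / 792.4 = 0.5234.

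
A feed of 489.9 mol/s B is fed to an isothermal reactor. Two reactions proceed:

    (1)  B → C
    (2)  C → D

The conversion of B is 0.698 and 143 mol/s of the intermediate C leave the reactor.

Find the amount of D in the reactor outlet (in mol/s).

Conversion of B: B consumed = 1ξ₁ = 0.698 × 489.9 → ξ₁ = 342 mol/s.
C balance: n_C = 0 + 1ξ₁ − 1ξ₂ = 143 → ξ₂ = (1·342 − 143)/1 = 199 mol/s.
Outlet amounts (n = n₀ + Σ ν·ξ):
  B: 489.9 − 1(342) = 147.9
  C: 0 + 1(342) − 1(199) = 143
  D: 0 + 1(199) = 199

199 mol/s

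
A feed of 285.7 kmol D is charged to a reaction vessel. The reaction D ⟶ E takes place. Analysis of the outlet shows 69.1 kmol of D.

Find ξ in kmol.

ξ = 217 kmol

For D: n = n₀ − 1ξ → 69.1 = 285.7 − 1ξ, giving ξ = 216.6 kmol.
Outlet amounts (n = n₀ + ν ξ):
  D: 285.7 − 1(216.6) = 69.1
  E: 0 + 1(216.6) = 216.6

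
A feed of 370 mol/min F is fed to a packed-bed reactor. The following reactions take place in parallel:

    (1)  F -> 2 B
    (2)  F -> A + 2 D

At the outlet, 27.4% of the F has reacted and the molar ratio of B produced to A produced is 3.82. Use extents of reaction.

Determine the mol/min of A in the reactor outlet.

34.8 mol/min

Conversion of F: F consumed = 0.274 × 370 = 101.4 mol/min = 1ξ₁ + 1ξ₂.
Selectivity: 2ξ₁ / (1ξ₂) = 3.82 → ξ₁ = 1.91 ξ₂.
Substitute: (1·1.91 + 1) ξ₂ = 101.4 → ξ₂ = 34.84 mol/min, ξ₁ = 66.54 mol/min.
Outlet amounts (n = n₀ + Σ ν·ξ):
  F: 370 − 1(66.54) − 1(34.84) = 268.6
  B: 0 + 2(66.54) = 133.1
  A: 0 + 1(34.84) = 34.84
  D: 0 + 2(34.84) = 69.68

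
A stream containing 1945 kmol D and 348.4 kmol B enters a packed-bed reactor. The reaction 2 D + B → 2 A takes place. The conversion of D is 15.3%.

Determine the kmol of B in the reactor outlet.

D reacted = 0.153 × 1945 = 297.6 kmol; ν_D = −2, so ξ = 297.6/2 = 148.8 kmol.
Outlet amounts (n = n₀ + ν ξ):
  D: 1945 − 2(148.8) = 1647
  B: 348.4 − 1(148.8) = 199.6
  A: 0 + 2(148.8) = 297.6

200 kmol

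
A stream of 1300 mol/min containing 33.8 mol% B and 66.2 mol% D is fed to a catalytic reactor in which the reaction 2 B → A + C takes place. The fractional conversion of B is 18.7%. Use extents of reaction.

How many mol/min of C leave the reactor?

41.1 mol/min

B reacted = 0.187 × 439.4 = 82.17 mol/min; ν_B = −2, so ξ = 82.17/2 = 41.08 mol/min.
Outlet amounts (n = n₀ + ν ξ):
  B: 439.4 − 2(41.08) = 357.2
  A: 0 + 1(41.08) = 41.08
  C: 0 + 1(41.08) = 41.08
  D: 860.6 (inert)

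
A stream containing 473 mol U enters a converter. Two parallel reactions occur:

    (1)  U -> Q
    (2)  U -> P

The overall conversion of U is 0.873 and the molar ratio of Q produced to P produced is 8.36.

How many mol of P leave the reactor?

44.1 mol

Conversion of U: U consumed = 0.873 × 473 = 412.9 mol = 1ξ₁ + 1ξ₂.
Selectivity: 1ξ₁ / (1ξ₂) = 8.36 → ξ₁ = 8.36 ξ₂.
Substitute: (1·8.36 + 1) ξ₂ = 412.9 → ξ₂ = 44.12 mol, ξ₁ = 368.8 mol.
Outlet amounts (n = n₀ + Σ ν·ξ):
  U: 473 − 1(368.8) − 1(44.12) = 60.07
  Q: 0 + 1(368.8) = 368.8
  P: 0 + 1(44.12) = 44.12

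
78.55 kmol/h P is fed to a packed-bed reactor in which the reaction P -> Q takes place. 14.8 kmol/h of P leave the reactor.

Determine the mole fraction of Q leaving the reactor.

0.812

For P: n = n₀ − 1ξ → 14.8 = 78.55 − 1ξ, giving ξ = 63.75 kmol/h.
Outlet amounts (n = n₀ + ν ξ):
  P: 78.55 − 1(63.75) = 14.8
  Q: 0 + 1(63.75) = 63.75
Total out = 78.55 kmol/h; y_Q = 63.75 / 78.55 = 0.8116.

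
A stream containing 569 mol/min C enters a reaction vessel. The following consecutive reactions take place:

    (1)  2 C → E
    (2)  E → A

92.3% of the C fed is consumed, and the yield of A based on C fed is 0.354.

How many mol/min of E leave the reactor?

61.2 mol/min

Conversion of C: C consumed = 2ξ₁ = 0.923 × 569 → ξ₁ = 262.6 mol/min.
Yield of A: 1ξ₂ / 569 = 0.354 → ξ₂ = 201.4 mol/min.
Outlet amounts (n = n₀ + Σ ν·ξ):
  C: 569 − 2(262.6) = 43.81
  E: 0 + 1(262.6) − 1(201.4) = 61.17
  A: 0 + 1(201.4) = 201.4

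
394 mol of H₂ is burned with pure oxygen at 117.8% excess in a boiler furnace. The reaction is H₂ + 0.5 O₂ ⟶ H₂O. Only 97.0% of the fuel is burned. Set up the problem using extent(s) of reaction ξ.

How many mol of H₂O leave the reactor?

382 mol

Stoichiometric O₂ = 0.5 × 394 = 197 mol; O₂ fed = 197 × 2.178 = 429.1 mol.
Fuel reacted = 0.97 × 394 → ξ = 382.2 mol.
Outlet (n = n₀ + ν ξ):
  H₂: 394 − 1(382.2) = 11.82
  O₂: 429.1 − 0.5(382.2) = 238
  H₂O: 0 + 1(382.2) = 382.2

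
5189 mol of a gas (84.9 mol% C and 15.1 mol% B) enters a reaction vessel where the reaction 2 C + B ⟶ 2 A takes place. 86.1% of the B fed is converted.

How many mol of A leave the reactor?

B reacted = 0.861 × 783.5 = 674.6 mol; ν_B = −1, so ξ = 674.6/1 = 674.6 mol.
Outlet amounts (n = n₀ + ν ξ):
  C: 4405 − 2(674.6) = 3056
  B: 783.5 − 1(674.6) = 108.9
  A: 0 + 2(674.6) = 1349

1350 mol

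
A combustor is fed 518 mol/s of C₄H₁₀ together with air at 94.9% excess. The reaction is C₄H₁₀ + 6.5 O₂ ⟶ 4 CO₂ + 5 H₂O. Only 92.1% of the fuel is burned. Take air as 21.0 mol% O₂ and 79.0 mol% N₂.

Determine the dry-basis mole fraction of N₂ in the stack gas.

Stoichiometric O₂ = 6.5 × 518 = 3367 mol/s; O₂ fed = 3367 × 1.949 = 6562 mol/s.
N₂ fed = 6562 × 79/21 = 24690 mol/s.
Fuel reacted = 0.921 × 518 → ξ = 477.1 mol/s.
Outlet (n = n₀ + ν ξ):
  C₄H₁₀: 518 − 1(477.1) = 40.92
  O₂: 6562 − 6.5(477.1) = 3461
  N₂: 24690 (inert)
  CO₂: 0 + 4(477.1) = 1908
  H₂O: 0 + 5(477.1) = 2385
Dry total = 30100 mol/s; y_N₂ (dry) = 24690 / 30100 = 0.8202.

0.82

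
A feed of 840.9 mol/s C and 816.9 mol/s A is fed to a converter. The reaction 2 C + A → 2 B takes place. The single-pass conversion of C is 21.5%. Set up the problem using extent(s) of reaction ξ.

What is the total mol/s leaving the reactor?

C reacted = 0.215 × 840.9 = 180.8 mol/s; ν_C = −2, so ξ = 180.8/2 = 90.4 mol/s.
Outlet amounts (n = n₀ + ν ξ):
  C: 840.9 − 2(90.4) = 660.1
  A: 816.9 − 1(90.4) = 726.5
  B: 0 + 2(90.4) = 180.8
Total out = 660.1 + 726.5 + 180.8 = 1567 mol/s.

1570 mol/s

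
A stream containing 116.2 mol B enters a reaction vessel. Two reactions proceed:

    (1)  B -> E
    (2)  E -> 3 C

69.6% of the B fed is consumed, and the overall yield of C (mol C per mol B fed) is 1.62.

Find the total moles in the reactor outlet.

242 mol

Conversion of B: B consumed = 1ξ₁ = 0.696 × 116.2 → ξ₁ = 80.88 mol.
Yield of C: 3ξ₂ / 116.2 = 1.62 → ξ₂ = 62.75 mol.
Outlet amounts (n = n₀ + Σ ν·ξ):
  B: 116.2 − 1(80.88) = 35.32
  E: 0 + 1(80.88) − 1(62.75) = 18.13
  C: 0 + 3(62.75) = 188.2
Total out = 35.32 + 18.13 + 188.2 = 241.7 mol.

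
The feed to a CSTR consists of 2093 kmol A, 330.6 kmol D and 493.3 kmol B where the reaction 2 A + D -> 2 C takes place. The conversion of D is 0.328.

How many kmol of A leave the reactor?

1880 kmol

D reacted = 0.328 × 330.6 = 108.4 kmol; ν_D = −1, so ξ = 108.4/1 = 108.4 kmol.
Outlet amounts (n = n₀ + ν ξ):
  A: 2093 − 2(108.4) = 1876
  D: 330.6 − 1(108.4) = 222.2
  C: 0 + 2(108.4) = 216.9
  B: 493.3 (inert)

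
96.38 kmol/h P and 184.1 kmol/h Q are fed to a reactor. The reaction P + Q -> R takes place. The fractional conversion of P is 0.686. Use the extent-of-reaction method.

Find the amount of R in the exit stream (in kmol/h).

66.1 kmol/h

P reacted = 0.686 × 96.38 = 66.12 kmol/h; ν_P = −1, so ξ = 66.12/1 = 66.12 kmol/h.
Outlet amounts (n = n₀ + ν ξ):
  P: 96.38 − 1(66.12) = 30.26
  Q: 184.1 − 1(66.12) = 118
  R: 0 + 1(66.12) = 66.12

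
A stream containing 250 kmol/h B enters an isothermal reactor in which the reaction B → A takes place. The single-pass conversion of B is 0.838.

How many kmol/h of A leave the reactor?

210 kmol/h

B reacted = 0.838 × 250 = 209.5 kmol/h; ν_B = −1, so ξ = 209.5/1 = 209.5 kmol/h.
Outlet amounts (n = n₀ + ν ξ):
  B: 250 − 1(209.5) = 40.5
  A: 0 + 1(209.5) = 209.5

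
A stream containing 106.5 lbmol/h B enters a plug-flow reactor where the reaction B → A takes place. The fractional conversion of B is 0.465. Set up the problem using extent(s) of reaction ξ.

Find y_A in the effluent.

0.465

B reacted = 0.465 × 106.5 = 49.52 lbmol/h; ν_B = −1, so ξ = 49.52/1 = 49.52 lbmol/h.
Outlet amounts (n = n₀ + ν ξ):
  B: 106.5 − 1(49.52) = 56.98
  A: 0 + 1(49.52) = 49.52
Total out = 106.5 lbmol/h; y_A = 49.52 / 106.5 = 0.465.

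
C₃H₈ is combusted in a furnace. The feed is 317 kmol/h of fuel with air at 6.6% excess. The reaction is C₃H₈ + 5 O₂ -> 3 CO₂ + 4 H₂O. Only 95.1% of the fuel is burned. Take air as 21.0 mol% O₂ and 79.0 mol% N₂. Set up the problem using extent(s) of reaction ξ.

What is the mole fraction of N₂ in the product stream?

Stoichiometric O₂ = 5 × 317 = 1585 kmol/h; O₂ fed = 1585 × 1.066 = 1690 kmol/h.
N₂ fed = 1690 × 79/21 = 6356 kmol/h.
Fuel reacted = 0.951 × 317 → ξ = 301.5 kmol/h.
Outlet (n = n₀ + ν ξ):
  C₃H₈: 317 − 1(301.5) = 15.53
  O₂: 1690 − 5(301.5) = 182.3
  N₂: 6356 (inert)
  CO₂: 0 + 3(301.5) = 904.4
  H₂O: 0 + 4(301.5) = 1206
Total out = 8664 kmol/h; y_N₂ = 6356 / 8664 = 0.7336.

0.734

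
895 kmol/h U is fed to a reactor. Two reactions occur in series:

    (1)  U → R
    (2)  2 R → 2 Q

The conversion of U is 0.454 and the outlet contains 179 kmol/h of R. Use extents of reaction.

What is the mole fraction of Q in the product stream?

Conversion of U: U consumed = 1ξ₁ = 0.454 × 895 → ξ₁ = 406.3 kmol/h.
R balance: n_R = 0 + 1ξ₁ − 2ξ₂ = 179 → ξ₂ = (1·406.3 − 179)/2 = 113.7 kmol/h.
Outlet amounts (n = n₀ + Σ ν·ξ):
  U: 895 − 1(406.3) = 488.7
  R: 0 + 1(406.3) − 2(113.7) = 179
  Q: 0 + 2(113.7) = 227.3
Total out = 895 kmol/h; y_Q = 227.3 / 895 = 0.254.

0.254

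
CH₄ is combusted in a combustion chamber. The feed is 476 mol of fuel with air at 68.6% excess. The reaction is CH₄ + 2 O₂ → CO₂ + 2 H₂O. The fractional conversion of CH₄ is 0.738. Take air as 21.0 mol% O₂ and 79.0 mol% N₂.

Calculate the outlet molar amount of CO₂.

351 mol

Stoichiometric O₂ = 2 × 476 = 952 mol; O₂ fed = 952 × 1.686 = 1605 mol.
N₂ fed = 1605 × 79/21 = 6038 mol.
Fuel reacted = 0.738 × 476 → ξ = 351.3 mol.
Outlet (n = n₀ + ν ξ):
  CH₄: 476 − 1(351.3) = 124.7
  O₂: 1605 − 2(351.3) = 902.5
  N₂: 6038 (inert)
  CO₂: 0 + 1(351.3) = 351.3
  H₂O: 0 + 2(351.3) = 702.6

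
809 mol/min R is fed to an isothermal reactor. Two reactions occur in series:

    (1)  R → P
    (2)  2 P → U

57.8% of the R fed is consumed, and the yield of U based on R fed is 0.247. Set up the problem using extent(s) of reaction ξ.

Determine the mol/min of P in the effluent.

68 mol/min

Conversion of R: R consumed = 1ξ₁ = 0.578 × 809 → ξ₁ = 467.6 mol/min.
Yield of U: 1ξ₂ / 809 = 0.247 → ξ₂ = 199.8 mol/min.
Outlet amounts (n = n₀ + Σ ν·ξ):
  R: 809 − 1(467.6) = 341.4
  P: 0 + 1(467.6) − 2(199.8) = 67.96
  U: 0 + 1(199.8) = 199.8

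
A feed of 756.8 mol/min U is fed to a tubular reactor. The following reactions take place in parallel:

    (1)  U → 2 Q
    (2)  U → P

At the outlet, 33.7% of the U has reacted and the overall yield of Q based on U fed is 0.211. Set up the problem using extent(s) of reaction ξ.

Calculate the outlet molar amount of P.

Yield of Q: 2ξ₁ / 756.8 = 0.211 → ξ₁ = 79.84 mol/min.
Conversion of U: 1ξ₁ + 1ξ₂ = 0.337 × 756.8 = 255 → ξ₂ = 175.2 mol/min.
Outlet amounts (n = n₀ + Σ ν·ξ):
  U: 756.8 − 1(79.84) − 1(175.2) = 501.8
  Q: 0 + 2(79.84) = 159.7
  P: 0 + 1(175.2) = 175.2

175 mol/min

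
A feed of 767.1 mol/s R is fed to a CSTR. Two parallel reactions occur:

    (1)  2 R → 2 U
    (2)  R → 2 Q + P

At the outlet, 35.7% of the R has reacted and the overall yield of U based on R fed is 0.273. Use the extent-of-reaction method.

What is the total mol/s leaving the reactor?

Yield of U: 2ξ₁ / 767.1 = 0.273 → ξ₁ = 104.7 mol/s.
Conversion of R: 2ξ₁ + 1ξ₂ = 0.357 × 767.1 = 273.9 → ξ₂ = 64.44 mol/s.
Outlet amounts (n = n₀ + Σ ν·ξ):
  R: 767.1 − 2(104.7) − 1(64.44) = 493.2
  U: 0 + 2(104.7) = 209.4
  Q: 0 + 2(64.44) = 128.9
  P: 0 + 1(64.44) = 64.44
Total out = 493.2 + 209.4 + 128.9 + 64.44 = 896 mol/s.

896 mol/s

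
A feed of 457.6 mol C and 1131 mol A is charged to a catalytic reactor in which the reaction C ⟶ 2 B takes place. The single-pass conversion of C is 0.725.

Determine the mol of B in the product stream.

664 mol

C reacted = 0.725 × 457.6 = 331.8 mol; ν_C = −1, so ξ = 331.8/1 = 331.8 mol.
Outlet amounts (n = n₀ + ν ξ):
  C: 457.6 − 1(331.8) = 125.8
  B: 0 + 2(331.8) = 663.5
  A: 1131 (inert)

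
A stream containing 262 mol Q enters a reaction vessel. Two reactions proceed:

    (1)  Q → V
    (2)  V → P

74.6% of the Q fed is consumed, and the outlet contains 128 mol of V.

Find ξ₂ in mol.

Conversion of Q: Q consumed = 1ξ₁ = 0.746 × 262 → ξ₁ = 195.5 mol.
V balance: n_V = 0 + 1ξ₁ − 1ξ₂ = 128 → ξ₂ = (1·195.5 − 128)/1 = 67.45 mol.
Outlet amounts (n = n₀ + Σ ν·ξ):
  Q: 262 − 1(195.5) = 66.55
  V: 0 + 1(195.5) − 1(67.45) = 128
  P: 0 + 1(67.45) = 67.45

ξ₂ = 67.5 mol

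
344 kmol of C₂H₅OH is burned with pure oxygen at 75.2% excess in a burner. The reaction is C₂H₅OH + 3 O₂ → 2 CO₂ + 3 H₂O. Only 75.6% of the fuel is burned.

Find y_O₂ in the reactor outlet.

Stoichiometric O₂ = 3 × 344 = 1032 kmol; O₂ fed = 1032 × 1.752 = 1808 kmol.
Fuel reacted = 0.756 × 344 → ξ = 260.1 kmol.
Outlet (n = n₀ + ν ξ):
  C₂H₅OH: 344 − 1(260.1) = 83.94
  O₂: 1808 − 3(260.1) = 1028
  CO₂: 0 + 2(260.1) = 520.1
  H₂O: 0 + 3(260.1) = 780.2
Total out = 2412 kmol; y_O₂ = 1028 / 2412 = 0.4261.

0.426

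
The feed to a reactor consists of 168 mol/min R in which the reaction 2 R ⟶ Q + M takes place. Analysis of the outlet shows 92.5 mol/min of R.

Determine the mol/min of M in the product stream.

For R: n = n₀ − 2ξ → 92.5 = 168 − 2ξ, giving ξ = 37.75 mol/min.
Outlet amounts (n = n₀ + ν ξ):
  R: 168 − 2(37.75) = 92.5
  Q: 0 + 1(37.75) = 37.75
  M: 0 + 1(37.75) = 37.75

37.8 mol/min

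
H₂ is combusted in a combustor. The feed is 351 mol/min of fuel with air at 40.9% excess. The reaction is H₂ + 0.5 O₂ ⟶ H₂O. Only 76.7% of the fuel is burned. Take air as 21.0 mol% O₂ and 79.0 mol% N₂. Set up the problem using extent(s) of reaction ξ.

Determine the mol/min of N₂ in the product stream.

Stoichiometric O₂ = 0.5 × 351 = 175.5 mol/min; O₂ fed = 175.5 × 1.409 = 247.3 mol/min.
N₂ fed = 247.3 × 79/21 = 930.2 mol/min.
Fuel reacted = 0.767 × 351 → ξ = 269.2 mol/min.
Outlet (n = n₀ + ν ξ):
  H₂: 351 − 1(269.2) = 81.78
  O₂: 247.3 − 0.5(269.2) = 112.7
  N₂: 930.2 (inert)
  H₂O: 0 + 1(269.2) = 269.2

930 mol/min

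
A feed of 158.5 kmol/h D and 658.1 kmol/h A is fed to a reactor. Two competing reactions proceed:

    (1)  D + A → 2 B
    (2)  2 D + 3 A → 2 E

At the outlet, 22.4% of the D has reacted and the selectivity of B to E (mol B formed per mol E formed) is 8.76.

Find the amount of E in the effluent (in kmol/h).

Conversion of D: D consumed = 0.224 × 158.5 = 35.5 kmol/h = 1ξ₁ + 2ξ₂.
Selectivity: 2ξ₁ / (2ξ₂) = 8.76 → ξ₁ = 8.76 ξ₂.
Substitute: (1·8.76 + 2) ξ₂ = 35.5 → ξ₂ = 3.3 kmol/h, ξ₁ = 28.9 kmol/h.
Outlet amounts (n = n₀ + Σ ν·ξ):
  D: 158.5 − 1(28.9) − 2(3.3) = 123
  A: 658.1 − 1(28.9) − 3(3.3) = 619.3
  B: 0 + 2(28.9) = 57.81
  E: 0 + 2(3.3) = 6.599

6.6 kmol/h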